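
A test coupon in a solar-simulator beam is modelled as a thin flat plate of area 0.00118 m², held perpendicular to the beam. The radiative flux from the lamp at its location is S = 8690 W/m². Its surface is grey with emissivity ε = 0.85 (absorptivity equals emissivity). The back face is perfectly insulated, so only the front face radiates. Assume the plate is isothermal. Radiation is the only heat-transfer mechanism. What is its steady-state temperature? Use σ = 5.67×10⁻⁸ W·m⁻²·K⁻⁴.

T ≈ 626 K

At equilibrium, absorbed power = emitted power.
Absorbing cross-section = A = 0.001180 m²; emitting surface = A = 0.001180 m² (ratio 1).
εS·A_cross = εσ·A_surf·T⁴  ⇒  T⁴ = S/(1σ)   (ε cancels).
T⁴ = 8690/(1·5.67×10⁻⁸) = 1.533×10¹¹ K⁴.
T = (1.533×10¹¹)^(1/4).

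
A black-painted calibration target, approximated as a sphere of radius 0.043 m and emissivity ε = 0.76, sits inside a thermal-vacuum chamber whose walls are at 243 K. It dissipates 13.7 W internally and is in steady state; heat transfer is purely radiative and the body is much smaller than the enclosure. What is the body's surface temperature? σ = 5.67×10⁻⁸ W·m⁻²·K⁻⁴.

For a small grey body in a large enclosure, net radiated power = εσA(T⁴ − T_w⁴).
Steady state: P = εσA(T⁴ − T_w⁴) with A = 4πr² = 0.02324 m².
T⁴ = P/(εσA) + T_w⁴ = 13.7/(0.76·5.67×10⁻⁸·0.02324) + (243)⁴
    = 1.368×10¹⁰ + 3.487×10⁹ = 1.717×10¹⁰ K⁴.

T ≈ 362 K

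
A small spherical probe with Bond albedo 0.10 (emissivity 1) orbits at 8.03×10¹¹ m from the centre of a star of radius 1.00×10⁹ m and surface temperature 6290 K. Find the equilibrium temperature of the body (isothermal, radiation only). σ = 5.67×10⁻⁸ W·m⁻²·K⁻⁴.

The star's surface emits σT_*⁴; at distance d the flux is S = σT_*⁴(R_*/d)².
S = 5.67×10⁻⁸·(6290)⁴·(1.00×10⁹/8.03×10¹¹)² = 137.6 W/m².
For an isothermal sphere T⁴ = (1−a)S/(4σ) = 5.462×10⁸ K⁴.

T ≈ 153 K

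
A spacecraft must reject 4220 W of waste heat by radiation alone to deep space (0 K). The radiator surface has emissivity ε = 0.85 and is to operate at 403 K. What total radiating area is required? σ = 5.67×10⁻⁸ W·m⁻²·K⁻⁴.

A ≈ 3.32 m²

P = εσA T⁴ ⇒ A = P/(εσT⁴).
T⁴ = 2.638×10¹⁰ K⁴.
A = 4220/(0.85 × 5.67×10⁻⁸ × 2.638×10¹⁰).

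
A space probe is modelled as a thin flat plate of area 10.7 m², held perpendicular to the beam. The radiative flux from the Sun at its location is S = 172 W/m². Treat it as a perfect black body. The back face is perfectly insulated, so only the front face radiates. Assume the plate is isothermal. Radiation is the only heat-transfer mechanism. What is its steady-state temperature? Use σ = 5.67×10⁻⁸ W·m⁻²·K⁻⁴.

At equilibrium, absorbed power = emitted power.
Absorbing cross-section = A = 10.70 m²; emitting surface = A = 10.70 m² (ratio 1).
S·A_cross = εσ·A_surf·T⁴  ⇒  T⁴ = S/(1σ).
T⁴ = 1.00·172/(1·5.67×10⁻⁸) = 3.034×10⁹ K⁴.
T = (3.034×10⁹)^(1/4).

T ≈ 235 K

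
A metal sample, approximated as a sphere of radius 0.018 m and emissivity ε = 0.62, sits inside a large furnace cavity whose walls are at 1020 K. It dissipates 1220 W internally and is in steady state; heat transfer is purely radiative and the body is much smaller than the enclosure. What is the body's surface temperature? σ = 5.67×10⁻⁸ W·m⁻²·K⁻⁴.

T ≈ 1760 K

For a small grey body in a large enclosure, net radiated power = εσA(T⁴ − T_w⁴).
Steady state: P = εσA(T⁴ − T_w⁴) with A = 4πr² = 0.004072 m².
T⁴ = P/(εσA) + T_w⁴ = 1220/(0.62·5.67×10⁻⁸·0.004072) + (1020)⁴
    = 8.524×10¹² + 1.082×10¹² = 9.606×10¹² K⁴.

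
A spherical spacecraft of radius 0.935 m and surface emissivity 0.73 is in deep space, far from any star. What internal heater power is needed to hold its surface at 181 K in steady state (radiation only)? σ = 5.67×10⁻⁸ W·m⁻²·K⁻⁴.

P = εσ·4πr²·T⁴.
4πr² = 10.99 m²; T⁴ = 1.073×10⁹ K⁴.
P = 0.73·5.67×10⁻⁸·10.99·1.073×10⁹.

P ≈ 488 W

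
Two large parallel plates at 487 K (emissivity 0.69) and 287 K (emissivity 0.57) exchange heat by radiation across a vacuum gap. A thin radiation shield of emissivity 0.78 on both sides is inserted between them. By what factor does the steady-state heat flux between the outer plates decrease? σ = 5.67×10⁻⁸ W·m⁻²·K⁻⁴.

Without shield: q₀ = σΔ(T⁴)/(1/ε₁+1/ε₂−1) with denominator 2.204.
With shield the two gaps are in series; the resistances add: (1/ε₁+1/ε_s−1)+(1/ε_s+1/ε₂−1) = 1.731+2.036 = 3.768.
Heat-flux ratio q₀/q = 3.768/2.204.

factor ≈ 1.71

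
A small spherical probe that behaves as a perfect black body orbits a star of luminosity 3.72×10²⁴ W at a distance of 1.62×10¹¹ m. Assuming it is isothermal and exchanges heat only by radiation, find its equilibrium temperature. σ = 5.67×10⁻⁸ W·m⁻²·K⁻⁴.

First find the stellar flux at distance d: S = L/(4πd²) = 3.72×10²⁴/(4π·(1.62×10¹¹)²) = 11.28 W/m².
For an isothermal sphere, absorbed (1−a)S·πr² = emitted σ·4πr²·T⁴, so T⁴ = (1−a)S/(4σ).
T⁴ = 1.00·11.28/(4·5.67×10⁻⁸) = 4.973×10⁷ K⁴.

T ≈ 84.0 K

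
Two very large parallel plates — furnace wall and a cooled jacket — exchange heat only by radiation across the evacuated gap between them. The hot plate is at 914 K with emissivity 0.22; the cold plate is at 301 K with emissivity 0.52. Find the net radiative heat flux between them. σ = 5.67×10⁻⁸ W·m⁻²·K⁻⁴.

q ≈ 7150 W/m²

For two infinite grey parallel plates, q = σ(T₁⁴ − T₂⁴)/(1/ε₁ + 1/ε₂ − 1).
T₁⁴ − T₂⁴ = 6.979×10¹¹ − 8.209×10⁹ = 6.897×10¹¹ K⁴.
1/ε₁ + 1/ε₂ − 1 = 4.545 + 1.923 − 1 = 5.469.
q = 5.67×10⁻⁸ × 6.897×10¹¹ / 5.469.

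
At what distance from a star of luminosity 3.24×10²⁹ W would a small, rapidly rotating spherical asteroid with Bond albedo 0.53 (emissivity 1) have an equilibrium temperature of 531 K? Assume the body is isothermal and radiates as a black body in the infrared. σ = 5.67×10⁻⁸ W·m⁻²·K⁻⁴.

For an isothermal black-emitting sphere, (1−a)S·πr² = σ·4πr²·T⁴ ⇒ S = 4σT⁴/(1−a).
S = 4·5.67×10⁻⁸·(531)⁴/0.470 = 38360 W/m².
Flux falls as S = L/(4πd²), so d = √(L/(4πS)) = √(3.24×10²⁹/(4π·38360)).

d ≈ 8.20×10¹¹ m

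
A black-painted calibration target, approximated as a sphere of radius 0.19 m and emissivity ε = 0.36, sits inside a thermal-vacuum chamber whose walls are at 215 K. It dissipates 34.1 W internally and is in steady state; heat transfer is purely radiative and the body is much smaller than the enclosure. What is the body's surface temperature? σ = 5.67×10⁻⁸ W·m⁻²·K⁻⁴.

T ≈ 276 K

For a small grey body in a large enclosure, net radiated power = εσA(T⁴ − T_w⁴).
Steady state: P = εσA(T⁴ − T_w⁴) with A = 4πr² = 0.4536 m².
T⁴ = P/(εσA) + T_w⁴ = 34.1/(0.36·5.67×10⁻⁸·0.4536) + (215)⁴
    = 3.683×10⁹ + 2.137×10⁹ = 5.819×10⁹ K⁴.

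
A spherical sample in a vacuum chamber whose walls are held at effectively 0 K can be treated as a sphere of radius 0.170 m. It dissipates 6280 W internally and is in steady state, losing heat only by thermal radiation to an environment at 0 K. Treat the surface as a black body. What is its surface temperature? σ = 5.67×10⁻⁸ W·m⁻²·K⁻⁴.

T ≈ 743 K

Steady state: internal power = radiated power, P = εσA T⁴.
Radiating area A = 4πr² = 0.3632 m².
T⁴ = P/(εσA) = 6280/(1.0·5.67×10⁻⁸·0.3632) = 3.050×10¹¹ K⁴.
T = (3.050×10¹¹)^(1/4).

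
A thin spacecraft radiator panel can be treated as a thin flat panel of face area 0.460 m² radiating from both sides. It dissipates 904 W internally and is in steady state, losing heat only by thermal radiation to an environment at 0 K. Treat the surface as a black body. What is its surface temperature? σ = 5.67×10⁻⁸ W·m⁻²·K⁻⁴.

T ≈ 363 K

Steady state: internal power = radiated power, P = εσA T⁴.
Radiating area A = 2·0.460 = 0.9200 m².
T⁴ = P/(εσA) = 904/(1.0·5.67×10⁻⁸·0.9200) = 1.733×10¹⁰ K⁴.
T = (1.733×10¹⁰)^(1/4).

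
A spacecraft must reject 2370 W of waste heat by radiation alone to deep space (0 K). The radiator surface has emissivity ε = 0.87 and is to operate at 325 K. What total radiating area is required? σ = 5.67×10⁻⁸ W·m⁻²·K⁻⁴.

A ≈ 4.31 m²

P = εσA T⁴ ⇒ A = P/(εσT⁴).
T⁴ = 1.116×10¹⁰ K⁴.
A = 2370/(0.87 × 5.67×10⁻⁸ × 1.116×10¹⁰).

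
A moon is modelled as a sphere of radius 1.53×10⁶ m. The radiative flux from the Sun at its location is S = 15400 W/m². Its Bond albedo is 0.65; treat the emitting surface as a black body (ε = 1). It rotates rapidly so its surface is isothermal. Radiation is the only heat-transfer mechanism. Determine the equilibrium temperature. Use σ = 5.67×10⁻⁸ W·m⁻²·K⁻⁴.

At equilibrium, absorbed power = emitted power.
Absorbing cross-section = πr² = 7.354×10¹² m²; emitting surface = 4πr² = 2.942×10¹³ m² (ratio 4).
(1−a)S·A_cross = εσ·A_surf·T⁴  ⇒  T⁴ = (1−a)S/(4σ).
T⁴ = 0.350·15400/(4·5.67×10⁻⁸) = 2.377×10¹⁰ K⁴.
T = (2.377×10¹⁰)^(1/4).

T ≈ 393 K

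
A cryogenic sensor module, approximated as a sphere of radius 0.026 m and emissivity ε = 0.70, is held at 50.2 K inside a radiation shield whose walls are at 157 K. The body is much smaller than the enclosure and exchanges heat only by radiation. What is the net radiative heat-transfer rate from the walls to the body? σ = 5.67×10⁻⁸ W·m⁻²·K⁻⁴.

For a small grey body in a large enclosure: P_net = εσA(T_body⁴ − T_wall⁴).
A = 4πr² = 0.008495 m²; T_body⁴ − T_wall⁴ = 6.351×10⁶ − 6.076×10⁸ = -6.012×10⁸ K⁴.
|P_net| = 0.70·5.67×10⁻⁸·0.008495·6.012×10⁸.

P_net ≈ 0.203 W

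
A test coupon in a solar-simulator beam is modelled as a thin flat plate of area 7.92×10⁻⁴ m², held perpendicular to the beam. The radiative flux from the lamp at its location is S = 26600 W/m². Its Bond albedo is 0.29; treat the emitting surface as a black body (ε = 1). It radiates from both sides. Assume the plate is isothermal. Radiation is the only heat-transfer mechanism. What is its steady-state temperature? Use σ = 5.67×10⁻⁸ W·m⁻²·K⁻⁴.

T ≈ 639 K

At equilibrium, absorbed power = emitted power.
Absorbing cross-section = A = 7.920×10⁻⁴ m²; emitting surface = 2A = 0.001584 m² (ratio 2).
(1−a)S·A_cross = εσ·A_surf·T⁴  ⇒  T⁴ = (1−a)S/(2σ).
T⁴ = 0.710·26600/(2·5.67×10⁻⁸) = 1.665×10¹¹ K⁴.
T = (1.665×10¹¹)^(1/4).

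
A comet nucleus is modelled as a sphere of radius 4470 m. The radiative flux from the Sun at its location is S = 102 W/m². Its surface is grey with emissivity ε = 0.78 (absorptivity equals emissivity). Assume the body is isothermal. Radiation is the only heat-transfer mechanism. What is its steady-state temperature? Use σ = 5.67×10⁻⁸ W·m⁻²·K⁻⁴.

T ≈ 146 K

At equilibrium, absorbed power = emitted power.
Absorbing cross-section = πr² = 6.277×10⁷ m²; emitting surface = 4πr² = 2.511×10⁸ m² (ratio 4).
εS·A_cross = εσ·A_surf·T⁴  ⇒  T⁴ = S/(4σ)   (ε cancels).
T⁴ = 102/(4·5.67×10⁻⁸) = 4.497×10⁸ K⁴.
T = (4.497×10⁸)^(1/4).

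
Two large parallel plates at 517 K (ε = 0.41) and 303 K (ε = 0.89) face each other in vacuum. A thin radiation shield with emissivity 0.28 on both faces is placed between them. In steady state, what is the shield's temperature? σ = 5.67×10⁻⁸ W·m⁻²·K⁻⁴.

In steady state the net flux on the hot side equals that on the cold side.
σ(T₁⁴−T_s⁴)/D₁ = σ(T_s⁴−T₂⁴)/D₂, with D₁ = 1/ε₁+1/ε_s−1 = 5.010, D₂ = 1/ε_s+1/ε₂−1 = 3.695.
Solve for T_s⁴: T_s⁴ = (D₂·T₁⁴ + D₁·T₂⁴)/(D₁+D₂) = 3.518×10¹⁰ K⁴.

T_s ≈ 433 K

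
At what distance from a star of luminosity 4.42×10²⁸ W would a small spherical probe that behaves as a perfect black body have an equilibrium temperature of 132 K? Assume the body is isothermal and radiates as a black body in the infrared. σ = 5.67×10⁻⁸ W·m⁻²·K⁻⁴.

For an isothermal black-emitting sphere, (1−a)S·πr² = σ·4πr²·T⁴ ⇒ S = 4σT⁴/(1−a).
S = 4·5.67×10⁻⁸·(132)⁴/1.00 = 68.86 W/m².
Flux falls as S = L/(4πd²), so d = √(L/(4πS)) = √(4.42×10²⁸/(4π·68.86)).

d ≈ 7.15×10¹² m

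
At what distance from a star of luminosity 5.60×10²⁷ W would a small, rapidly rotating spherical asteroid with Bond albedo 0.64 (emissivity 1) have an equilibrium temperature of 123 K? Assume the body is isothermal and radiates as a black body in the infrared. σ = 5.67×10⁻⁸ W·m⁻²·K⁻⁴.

For an isothermal black-emitting sphere, (1−a)S·πr² = σ·4πr²·T⁴ ⇒ S = 4σT⁴/(1−a).
S = 4·5.67×10⁻⁸·(123)⁴/0.360 = 144.2 W/m².
Flux falls as S = L/(4πd²), so d = √(L/(4πS)) = √(5.60×10²⁷/(4π·144.2)).

d ≈ 1.76×10¹² m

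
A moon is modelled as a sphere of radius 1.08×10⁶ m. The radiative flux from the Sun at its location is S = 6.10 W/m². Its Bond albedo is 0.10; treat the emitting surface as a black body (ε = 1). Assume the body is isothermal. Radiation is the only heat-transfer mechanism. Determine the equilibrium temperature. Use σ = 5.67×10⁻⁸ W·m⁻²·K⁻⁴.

T ≈ 70.1 K

At equilibrium, absorbed power = emitted power.
Absorbing cross-section = πr² = 3.664×10¹² m²; emitting surface = 4πr² = 1.466×10¹³ m² (ratio 4).
(1−a)S·A_cross = εσ·A_surf·T⁴  ⇒  T⁴ = (1−a)S/(4σ).
T⁴ = 0.900·6.10/(4·5.67×10⁻⁸) = 2.421×10⁷ K⁴.
T = (2.421×10⁷)^(1/4).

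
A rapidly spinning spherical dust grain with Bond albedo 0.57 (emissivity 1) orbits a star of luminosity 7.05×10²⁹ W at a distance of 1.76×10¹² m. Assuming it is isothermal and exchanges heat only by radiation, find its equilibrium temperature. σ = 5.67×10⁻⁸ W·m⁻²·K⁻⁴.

First find the stellar flux at distance d: S = L/(4πd²) = 7.05×10²⁹/(4π·(1.76×10¹²)²) = 18110 W/m².
For an isothermal sphere, absorbed (1−a)S·πr² = emitted σ·4πr²·T⁴, so T⁴ = (1−a)S/(4σ).
T⁴ = 0.430·18110/(4·5.67×10⁻⁸) = 3.434×10¹⁰ K⁴.

T ≈ 430 K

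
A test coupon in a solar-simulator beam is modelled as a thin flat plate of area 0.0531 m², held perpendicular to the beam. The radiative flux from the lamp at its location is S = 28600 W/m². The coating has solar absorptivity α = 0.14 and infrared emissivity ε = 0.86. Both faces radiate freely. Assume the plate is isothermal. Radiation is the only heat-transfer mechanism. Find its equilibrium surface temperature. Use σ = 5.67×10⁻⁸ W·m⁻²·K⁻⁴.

T ≈ 450 K

At equilibrium, absorbed power = emitted power.
Absorbing cross-section = A = 0.05310 m²; emitting surface = 2A = 0.1062 m² (ratio 2).
αS·A_cross = εσ·A_surf·T⁴  ⇒  T⁴ = αS/(ε·2σ).
T⁴ = 0.140·28600/(0.86·2·5.67×10⁻⁸) = 4.106×10¹⁰ K⁴.
T = (4.106×10¹⁰)^(1/4).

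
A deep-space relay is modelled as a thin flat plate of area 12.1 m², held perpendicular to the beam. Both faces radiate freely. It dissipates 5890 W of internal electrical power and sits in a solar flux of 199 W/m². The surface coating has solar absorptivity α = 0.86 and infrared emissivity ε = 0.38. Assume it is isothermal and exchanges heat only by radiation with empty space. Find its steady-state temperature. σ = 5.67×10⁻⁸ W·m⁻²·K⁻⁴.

At steady state, absorbed solar power + internal power = radiated power.
Absorbed: α·S·A_cross = 0.86·199·12.10 = 2071 W (cross-section A).
Total input = 2071 + 5890 = 7961 W.
Radiated: εσ·A_surf·T⁴ with A_surf = 2A = 24.20 m².
T⁴ = 7961/(0.38·5.67×10⁻⁸·24.20) = 1.527×10¹⁰ K⁴.

T ≈ 352 K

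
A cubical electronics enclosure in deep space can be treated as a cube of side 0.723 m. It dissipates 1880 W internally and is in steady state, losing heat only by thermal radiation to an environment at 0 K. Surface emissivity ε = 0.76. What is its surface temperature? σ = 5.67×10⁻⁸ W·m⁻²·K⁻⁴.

Steady state: internal power = radiated power, P = εσA T⁴.
Radiating area A = 6L² = 3.136 m².
T⁴ = P/(εσA) = 1880/(0.76·5.67×10⁻⁸·3.136) = 1.391×10¹⁰ K⁴.
T = (1.391×10¹⁰)^(1/4).

T ≈ 343 K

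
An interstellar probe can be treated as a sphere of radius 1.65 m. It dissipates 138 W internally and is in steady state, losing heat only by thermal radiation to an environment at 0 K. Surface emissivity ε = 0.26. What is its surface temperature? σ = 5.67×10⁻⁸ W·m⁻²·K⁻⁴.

T ≈ 129 K

Steady state: internal power = radiated power, P = εσA T⁴.
Radiating area A = 4πr² = 34.21 m².
T⁴ = P/(εσA) = 138/(0.26·5.67×10⁻⁸·34.21) = 2.736×10⁸ K⁴.
T = (2.736×10⁸)^(1/4).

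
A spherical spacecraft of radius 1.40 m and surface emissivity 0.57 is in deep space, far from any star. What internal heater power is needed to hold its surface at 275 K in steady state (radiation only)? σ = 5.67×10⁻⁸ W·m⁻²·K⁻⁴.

P ≈ 4550 W

P = εσ·4πr²·T⁴.
4πr² = 24.63 m²; T⁴ = 5.719×10⁹ K⁴.
P = 0.57·5.67×10⁻⁸·24.63·5.719×10⁹.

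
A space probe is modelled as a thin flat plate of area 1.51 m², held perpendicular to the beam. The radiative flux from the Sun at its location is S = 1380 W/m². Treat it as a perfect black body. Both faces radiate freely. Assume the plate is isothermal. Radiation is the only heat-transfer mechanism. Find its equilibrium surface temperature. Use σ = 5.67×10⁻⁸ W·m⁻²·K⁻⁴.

At equilibrium, absorbed power = emitted power.
Absorbing cross-section = A = 1.510 m²; emitting surface = 2A = 3.020 m² (ratio 2).
S·A_cross = εσ·A_surf·T⁴  ⇒  T⁴ = S/(2σ).
T⁴ = 1.00·1380/(2·5.67×10⁻⁸) = 1.217×10¹⁰ K⁴.
T = (1.217×10¹⁰)^(1/4).

T ≈ 332 K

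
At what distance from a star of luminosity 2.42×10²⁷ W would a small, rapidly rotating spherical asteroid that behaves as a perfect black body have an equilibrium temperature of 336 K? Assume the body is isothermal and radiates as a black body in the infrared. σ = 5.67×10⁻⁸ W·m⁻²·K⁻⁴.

For an isothermal black-emitting sphere, (1−a)S·πr² = σ·4πr²·T⁴ ⇒ S = 4σT⁴/(1−a).
S = 4·5.67×10⁻⁸·(336)⁴/1.00 = 2891 W/m².
Flux falls as S = L/(4πd²), so d = √(L/(4πS)) = √(2.42×10²⁷/(4π·2891)).

d ≈ 2.58×10¹¹ m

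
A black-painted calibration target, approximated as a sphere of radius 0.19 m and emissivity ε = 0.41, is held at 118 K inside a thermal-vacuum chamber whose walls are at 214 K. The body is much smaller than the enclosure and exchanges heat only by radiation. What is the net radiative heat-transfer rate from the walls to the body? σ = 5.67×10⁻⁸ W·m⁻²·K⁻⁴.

P_net ≈ 20.1 W

For a small grey body in a large enclosure: P_net = εσA(T_body⁴ − T_wall⁴).
A = 4πr² = 0.4536 m²; T_body⁴ − T_wall⁴ = 1.939×10⁸ − 2.097×10⁹ = -1.903×10⁹ K⁴.
|P_net| = 0.41·5.67×10⁻⁸·0.4536·1.903×10⁹.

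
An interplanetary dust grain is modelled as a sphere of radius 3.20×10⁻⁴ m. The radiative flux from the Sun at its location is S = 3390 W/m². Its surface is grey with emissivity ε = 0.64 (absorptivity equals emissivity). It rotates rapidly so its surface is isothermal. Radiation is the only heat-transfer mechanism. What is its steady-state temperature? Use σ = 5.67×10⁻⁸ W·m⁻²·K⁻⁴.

T ≈ 350 K

At equilibrium, absorbed power = emitted power.
Absorbing cross-section = πr² = 3.217×10⁻⁷ m²; emitting surface = 4πr² = 1.287×10⁻⁶ m² (ratio 4).
εS·A_cross = εσ·A_surf·T⁴  ⇒  T⁴ = S/(4σ)   (ε cancels).
T⁴ = 3390/(4·5.67×10⁻⁸) = 1.495×10¹⁰ K⁴.
T = (1.495×10¹⁰)^(1/4).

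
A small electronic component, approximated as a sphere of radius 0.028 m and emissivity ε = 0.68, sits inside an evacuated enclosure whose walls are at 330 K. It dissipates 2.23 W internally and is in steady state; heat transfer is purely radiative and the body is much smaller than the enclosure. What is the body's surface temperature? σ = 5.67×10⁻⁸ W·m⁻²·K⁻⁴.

T ≈ 365 K

For a small grey body in a large enclosure, net radiated power = εσA(T⁴ − T_w⁴).
Steady state: P = εσA(T⁴ − T_w⁴) with A = 4πr² = 0.009852 m².
T⁴ = P/(εσA) + T_w⁴ = 2.23/(0.68·5.67×10⁻⁸·0.009852) + (330)⁴
    = 5.871×10⁹ + 1.186×10¹⁰ = 1.773×10¹⁰ K⁴.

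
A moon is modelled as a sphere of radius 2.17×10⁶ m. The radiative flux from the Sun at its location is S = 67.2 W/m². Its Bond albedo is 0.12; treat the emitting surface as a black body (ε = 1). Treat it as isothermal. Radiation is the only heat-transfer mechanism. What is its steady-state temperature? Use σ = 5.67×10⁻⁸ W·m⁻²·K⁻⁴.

At equilibrium, absorbed power = emitted power.
Absorbing cross-section = πr² = 1.479×10¹³ m²; emitting surface = 4πr² = 5.917×10¹³ m² (ratio 4).
(1−a)S·A_cross = εσ·A_surf·T⁴  ⇒  T⁴ = (1−a)S/(4σ).
T⁴ = 0.880·67.2/(4·5.67×10⁻⁸) = 2.607×10⁸ K⁴.
T = (2.607×10⁸)^(1/4).

T ≈ 127 K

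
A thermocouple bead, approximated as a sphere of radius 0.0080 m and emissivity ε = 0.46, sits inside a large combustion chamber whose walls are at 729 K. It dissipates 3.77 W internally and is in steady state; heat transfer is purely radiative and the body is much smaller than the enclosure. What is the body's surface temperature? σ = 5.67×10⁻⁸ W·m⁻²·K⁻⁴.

T ≈ 825 K

For a small grey body in a large enclosure, net radiated power = εσA(T⁴ − T_w⁴).
Steady state: P = εσA(T⁴ − T_w⁴) with A = 4πr² = 8.042×10⁻⁴ m².
T⁴ = P/(εσA) + T_w⁴ = 3.77/(0.46·5.67×10⁻⁸·8.042×10⁻⁴) + (729)⁴
    = 1.797×10¹¹ + 2.824×10¹¹ = 4.622×10¹¹ K⁴.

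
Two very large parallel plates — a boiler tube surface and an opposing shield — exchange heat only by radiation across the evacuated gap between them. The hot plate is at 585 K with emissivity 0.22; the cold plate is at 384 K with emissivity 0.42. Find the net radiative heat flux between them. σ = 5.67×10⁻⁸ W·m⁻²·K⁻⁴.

For two infinite grey parallel plates, q = σ(T₁⁴ − T₂⁴)/(1/ε₁ + 1/ε₂ − 1).
T₁⁴ − T₂⁴ = 1.171×10¹¹ − 2.174×10¹⁰ = 9.537×10¹⁰ K⁴.
1/ε₁ + 1/ε₂ − 1 = 4.545 + 2.381 − 1 = 5.926.
q = 5.67×10⁻⁸ × 9.537×10¹⁰ / 5.926.

q ≈ 912 W/m²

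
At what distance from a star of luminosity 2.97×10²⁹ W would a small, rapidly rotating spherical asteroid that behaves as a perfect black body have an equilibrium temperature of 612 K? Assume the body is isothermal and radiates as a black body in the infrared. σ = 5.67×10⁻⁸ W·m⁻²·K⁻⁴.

d ≈ 8.62×10¹¹ m

For an isothermal black-emitting sphere, (1−a)S·πr² = σ·4πr²·T⁴ ⇒ S = 4σT⁴/(1−a).
S = 4·5.67×10⁻⁸·(612)⁴/1.00 = 31820 W/m².
Flux falls as S = L/(4πd²), so d = √(L/(4πS)) = √(2.97×10²⁹/(4π·31820)).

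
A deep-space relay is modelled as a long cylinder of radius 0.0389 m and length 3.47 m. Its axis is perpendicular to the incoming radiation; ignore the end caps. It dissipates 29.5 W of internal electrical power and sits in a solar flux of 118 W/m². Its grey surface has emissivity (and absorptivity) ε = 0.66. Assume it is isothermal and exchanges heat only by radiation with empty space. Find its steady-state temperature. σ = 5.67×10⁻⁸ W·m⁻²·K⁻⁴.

T ≈ 200 K

At steady state, absorbed solar power + internal power = radiated power.
Absorbed: α·S·A_cross = 0.66·118·0.2700 = 21.02 W (cross-section 2rL).
Total input = 21.02 + 29.5 = 50.52 W.
Radiated: εσ·A_surf·T⁴ with A_surf = 2πrL = 0.8481 m².
T⁴ = 50.52/(0.66·5.67×10⁻⁸·0.8481) = 1.592×10⁹ K⁴.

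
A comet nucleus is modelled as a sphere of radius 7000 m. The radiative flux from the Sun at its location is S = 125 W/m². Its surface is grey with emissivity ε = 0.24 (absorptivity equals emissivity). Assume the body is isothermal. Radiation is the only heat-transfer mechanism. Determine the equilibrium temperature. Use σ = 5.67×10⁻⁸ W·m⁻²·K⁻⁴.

At equilibrium, absorbed power = emitted power.
Absorbing cross-section = πr² = 1.539×10⁸ m²; emitting surface = 4πr² = 6.158×10⁸ m² (ratio 4).
εS·A_cross = εσ·A_surf·T⁴  ⇒  T⁴ = S/(4σ)   (ε cancels).
T⁴ = 125/(4·5.67×10⁻⁸) = 5.511×10⁸ K⁴.
T = (5.511×10⁸)^(1/4).

T ≈ 153 K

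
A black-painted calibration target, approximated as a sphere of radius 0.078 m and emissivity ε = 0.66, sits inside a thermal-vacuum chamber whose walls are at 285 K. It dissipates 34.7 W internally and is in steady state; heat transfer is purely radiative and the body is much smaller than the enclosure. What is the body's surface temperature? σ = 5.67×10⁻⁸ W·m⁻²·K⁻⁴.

For a small grey body in a large enclosure, net radiated power = εσA(T⁴ − T_w⁴).
Steady state: P = εσA(T⁴ − T_w⁴) with A = 4πr² = 0.07645 m².
T⁴ = P/(εσA) + T_w⁴ = 34.7/(0.66·5.67×10⁻⁸·0.07645) + (285)⁴
    = 1.213×10¹⁰ + 6.598×10⁹ = 1.873×10¹⁰ K⁴.

T ≈ 370 K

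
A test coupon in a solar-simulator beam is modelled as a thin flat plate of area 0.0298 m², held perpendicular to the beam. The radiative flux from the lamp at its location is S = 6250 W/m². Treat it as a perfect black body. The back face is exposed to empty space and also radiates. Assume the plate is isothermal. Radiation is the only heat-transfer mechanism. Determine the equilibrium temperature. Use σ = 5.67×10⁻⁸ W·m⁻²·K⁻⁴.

At equilibrium, absorbed power = emitted power.
Absorbing cross-section = A = 0.02980 m²; emitting surface = 2A = 0.05960 m² (ratio 2).
S·A_cross = εσ·A_surf·T⁴  ⇒  T⁴ = S/(2σ).
T⁴ = 1.00·6250/(2·5.67×10⁻⁸) = 5.511×10¹⁰ K⁴.
T = (5.511×10¹⁰)^(1/4).

T ≈ 485 K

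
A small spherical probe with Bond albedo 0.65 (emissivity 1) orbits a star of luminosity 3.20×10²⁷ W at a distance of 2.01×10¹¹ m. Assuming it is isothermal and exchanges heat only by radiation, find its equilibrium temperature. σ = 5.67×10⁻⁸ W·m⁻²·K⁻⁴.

T ≈ 314 K

First find the stellar flux at distance d: S = L/(4πd²) = 3.20×10²⁷/(4π·(2.01×10¹¹)²) = 6303 W/m².
For an isothermal sphere, absorbed (1−a)S·πr² = emitted σ·4πr²·T⁴, so T⁴ = (1−a)S/(4σ).
T⁴ = 0.350·6303/(4·5.67×10⁻⁸) = 9.727×10⁹ K⁴.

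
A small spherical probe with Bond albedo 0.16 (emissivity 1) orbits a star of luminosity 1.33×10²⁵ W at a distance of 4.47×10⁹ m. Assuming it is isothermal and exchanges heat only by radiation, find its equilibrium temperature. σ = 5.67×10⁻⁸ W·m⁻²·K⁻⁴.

T ≈ 666 K

First find the stellar flux at distance d: S = L/(4πd²) = 1.33×10²⁵/(4π·(4.47×10⁹)²) = 52970 W/m².
For an isothermal sphere, absorbed (1−a)S·πr² = emitted σ·4πr²·T⁴, so T⁴ = (1−a)S/(4σ).
T⁴ = 0.840·52970/(4·5.67×10⁻⁸) = 1.962×10¹¹ K⁴.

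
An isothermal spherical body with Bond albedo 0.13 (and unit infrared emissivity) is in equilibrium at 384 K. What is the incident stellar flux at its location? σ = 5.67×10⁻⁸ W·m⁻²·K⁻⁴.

(1−a)S·πr² = σ·4πr²·T⁴ ⇒ S = 4σT⁴/(1−a).
S = 4·5.67×10⁻⁸·2.174×10¹⁰/0.870.

S ≈ 5670 W/m²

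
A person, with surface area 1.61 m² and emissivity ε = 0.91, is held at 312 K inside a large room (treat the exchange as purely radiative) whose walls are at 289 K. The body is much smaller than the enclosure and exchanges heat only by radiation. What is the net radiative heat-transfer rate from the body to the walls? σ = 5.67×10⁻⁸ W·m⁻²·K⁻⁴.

P_net ≈ 208 W

For a small grey body in a large enclosure: P_net = εσA(T_body⁴ − T_wall⁴).
A = 1.61 m²; T_body⁴ − T_wall⁴ = 9.476×10⁹ − 6.976×10⁹ = 2.500×10⁹ K⁴.
|P_net| = 0.91·5.67×10⁻⁸·1.610·2.500×10⁹.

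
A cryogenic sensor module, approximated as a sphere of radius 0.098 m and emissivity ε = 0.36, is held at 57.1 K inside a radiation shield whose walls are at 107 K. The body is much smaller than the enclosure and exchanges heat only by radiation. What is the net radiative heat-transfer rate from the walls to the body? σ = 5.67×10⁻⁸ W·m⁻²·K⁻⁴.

P_net ≈ 0.297 W

For a small grey body in a large enclosure: P_net = εσA(T_body⁴ − T_wall⁴).
A = 4πr² = 0.1207 m²; T_body⁴ − T_wall⁴ = 1.063×10⁷ − 1.311×10⁸ = -1.204×10⁸ K⁴.
|P_net| = 0.36·5.67×10⁻⁸·0.1207·1.204×10⁸.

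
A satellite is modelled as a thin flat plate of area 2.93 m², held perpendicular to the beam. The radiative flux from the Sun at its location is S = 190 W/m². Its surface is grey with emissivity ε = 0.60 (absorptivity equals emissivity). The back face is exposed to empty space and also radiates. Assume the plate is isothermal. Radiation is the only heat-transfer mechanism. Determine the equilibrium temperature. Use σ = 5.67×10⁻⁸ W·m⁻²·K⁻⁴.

T ≈ 202 K

At equilibrium, absorbed power = emitted power.
Absorbing cross-section = A = 2.930 m²; emitting surface = 2A = 5.860 m² (ratio 2).
εS·A_cross = εσ·A_surf·T⁴  ⇒  T⁴ = S/(2σ)   (ε cancels).
T⁴ = 190/(2·5.67×10⁻⁸) = 1.675×10⁹ K⁴.
T = (1.675×10⁹)^(1/4).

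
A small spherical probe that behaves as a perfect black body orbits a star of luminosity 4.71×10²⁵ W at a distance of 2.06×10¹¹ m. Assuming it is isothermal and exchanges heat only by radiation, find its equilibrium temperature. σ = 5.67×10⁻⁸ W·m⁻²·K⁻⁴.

T ≈ 140 K

First find the stellar flux at distance d: S = L/(4πd²) = 4.71×10²⁵/(4π·(2.06×10¹¹)²) = 88.32 W/m².
For an isothermal sphere, absorbed (1−a)S·πr² = emitted σ·4πr²·T⁴, so T⁴ = (1−a)S/(4σ).
T⁴ = 1.00·88.32/(4·5.67×10⁻⁸) = 3.894×10⁸ K⁴.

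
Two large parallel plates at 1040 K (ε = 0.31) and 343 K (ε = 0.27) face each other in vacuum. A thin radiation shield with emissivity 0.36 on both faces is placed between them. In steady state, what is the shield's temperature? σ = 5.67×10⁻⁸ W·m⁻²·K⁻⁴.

In steady state the net flux on the hot side equals that on the cold side.
σ(T₁⁴−T_s⁴)/D₁ = σ(T_s⁴−T₂⁴)/D₂, with D₁ = 1/ε₁+1/ε_s−1 = 5.004, D₂ = 1/ε_s+1/ε₂−1 = 5.481.
Solve for T_s⁴: T_s⁴ = (D₂·T₁⁴ + D₁·T₂⁴)/(D₁+D₂) = 6.182×10¹¹ K⁴.

T_s ≈ 887 K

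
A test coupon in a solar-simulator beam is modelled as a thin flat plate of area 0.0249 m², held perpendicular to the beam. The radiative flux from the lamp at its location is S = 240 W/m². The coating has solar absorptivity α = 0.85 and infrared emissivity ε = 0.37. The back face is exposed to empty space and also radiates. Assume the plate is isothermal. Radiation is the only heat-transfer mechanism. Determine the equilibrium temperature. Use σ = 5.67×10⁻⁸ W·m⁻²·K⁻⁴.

At equilibrium, absorbed power = emitted power.
Absorbing cross-section = A = 0.02490 m²; emitting surface = 2A = 0.04980 m² (ratio 2).
αS·A_cross = εσ·A_surf·T⁴  ⇒  T⁴ = αS/(ε·2σ).
T⁴ = 0.850·240/(0.37·2·5.67×10⁻⁸) = 4.862×10⁹ K⁴.
T = (4.862×10⁹)^(1/4).

T ≈ 264 K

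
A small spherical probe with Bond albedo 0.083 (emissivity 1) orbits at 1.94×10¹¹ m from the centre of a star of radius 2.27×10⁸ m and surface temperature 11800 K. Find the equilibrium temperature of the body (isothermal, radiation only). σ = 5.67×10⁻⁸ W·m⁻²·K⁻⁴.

The star's surface emits σT_*⁴; at distance d the flux is S = σT_*⁴(R_*/d)².
S = 5.67×10⁻⁸·(11800)⁴·(2.27×10⁸/1.94×10¹¹)² = 1505 W/m².
For an isothermal sphere T⁴ = (1−a)S/(4σ) = 6.085×10⁹ K⁴.

T ≈ 279 K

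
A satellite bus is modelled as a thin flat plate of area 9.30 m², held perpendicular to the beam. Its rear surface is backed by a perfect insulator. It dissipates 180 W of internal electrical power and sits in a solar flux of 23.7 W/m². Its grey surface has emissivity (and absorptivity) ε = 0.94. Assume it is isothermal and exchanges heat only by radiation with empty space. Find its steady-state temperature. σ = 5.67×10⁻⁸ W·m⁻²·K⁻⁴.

T ≈ 167 K

At steady state, absorbed solar power + internal power = radiated power.
Absorbed: α·S·A_cross = 0.94·23.7·9.300 = 207.2 W (cross-section A).
Total input = 207.2 + 180 = 387.2 W.
Radiated: εσ·A_surf·T⁴ with A_surf = A = 9.300 m².
T⁴ = 387.2/(0.94·5.67×10⁻⁸·9.300) = 7.811×10⁸ K⁴.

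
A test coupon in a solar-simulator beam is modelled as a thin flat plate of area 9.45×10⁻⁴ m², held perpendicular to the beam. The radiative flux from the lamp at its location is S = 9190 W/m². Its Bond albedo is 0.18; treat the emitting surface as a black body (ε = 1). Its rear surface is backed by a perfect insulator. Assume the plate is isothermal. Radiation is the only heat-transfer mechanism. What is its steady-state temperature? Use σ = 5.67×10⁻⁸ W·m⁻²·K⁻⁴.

T ≈ 604 K

At equilibrium, absorbed power = emitted power.
Absorbing cross-section = A = 9.450×10⁻⁴ m²; emitting surface = A = 9.450×10⁻⁴ m² (ratio 1).
(1−a)S·A_cross = εσ·A_surf·T⁴  ⇒  T⁴ = (1−a)S/(1σ).
T⁴ = 0.820·9190/(1·5.67×10⁻⁸) = 1.329×10¹¹ K⁴.
T = (1.329×10¹¹)^(1/4).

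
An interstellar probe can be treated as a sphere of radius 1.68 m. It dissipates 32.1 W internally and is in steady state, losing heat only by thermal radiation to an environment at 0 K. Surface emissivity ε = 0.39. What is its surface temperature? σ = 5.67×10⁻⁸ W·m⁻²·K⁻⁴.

Steady state: internal power = radiated power, P = εσA T⁴.
Radiating area A = 4πr² = 35.47 m².
T⁴ = P/(εσA) = 32.1/(0.39·5.67×10⁻⁸·35.47) = 4.093×10⁷ K⁴.
T = (4.093×10⁷)^(1/4).

T ≈ 80.0 K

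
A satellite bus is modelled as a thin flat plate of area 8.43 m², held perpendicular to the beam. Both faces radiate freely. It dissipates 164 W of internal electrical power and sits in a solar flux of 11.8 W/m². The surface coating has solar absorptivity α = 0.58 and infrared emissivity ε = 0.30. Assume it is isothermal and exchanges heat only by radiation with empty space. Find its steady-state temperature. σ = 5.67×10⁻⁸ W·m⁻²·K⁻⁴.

At steady state, absorbed solar power + internal power = radiated power.
Absorbed: α·S·A_cross = 0.58·11.8·8.430 = 57.69 W (cross-section A).
Total input = 57.69 + 164 = 221.7 W.
Radiated: εσ·A_surf·T⁴ with A_surf = 2A = 16.86 m².
T⁴ = 221.7/(0.30·5.67×10⁻⁸·16.86) = 7.730×10⁸ K⁴.

T ≈ 167 K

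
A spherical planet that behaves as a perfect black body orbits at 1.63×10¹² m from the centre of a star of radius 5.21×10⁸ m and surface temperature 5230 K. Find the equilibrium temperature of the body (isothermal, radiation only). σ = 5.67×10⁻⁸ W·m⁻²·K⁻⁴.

T ≈ 66.1 K

The star's surface emits σT_*⁴; at distance d the flux is S = σT_*⁴(R_*/d)².
S = 5.67×10⁻⁸·(5230)⁴·(5.21×10⁸/1.63×10¹²)² = 4.334 W/m².
For an isothermal sphere T⁴ = (1−a)S/(4σ) = 1.911×10⁷ K⁴.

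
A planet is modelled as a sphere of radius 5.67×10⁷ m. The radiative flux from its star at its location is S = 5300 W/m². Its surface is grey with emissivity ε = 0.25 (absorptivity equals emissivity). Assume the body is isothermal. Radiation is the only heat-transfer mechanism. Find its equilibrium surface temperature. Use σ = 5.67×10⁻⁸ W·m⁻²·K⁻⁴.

T ≈ 391 K

At equilibrium, absorbed power = emitted power.
Absorbing cross-section = πr² = 1.010×10¹⁶ m²; emitting surface = 4πr² = 4.040×10¹⁶ m² (ratio 4).
εS·A_cross = εσ·A_surf·T⁴  ⇒  T⁴ = S/(4σ)   (ε cancels).
T⁴ = 5300/(4·5.67×10⁻⁸) = 2.337×10¹⁰ K⁴.
T = (2.337×10¹⁰)^(1/4).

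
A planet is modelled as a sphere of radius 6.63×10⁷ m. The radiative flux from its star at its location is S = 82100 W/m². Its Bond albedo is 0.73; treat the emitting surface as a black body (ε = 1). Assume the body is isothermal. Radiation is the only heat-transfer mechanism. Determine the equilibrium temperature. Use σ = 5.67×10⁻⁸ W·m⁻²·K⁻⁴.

At equilibrium, absorbed power = emitted power.
Absorbing cross-section = πr² = 1.381×10¹⁶ m²; emitting surface = 4πr² = 5.524×10¹⁶ m² (ratio 4).
(1−a)S·A_cross = εσ·A_surf·T⁴  ⇒  T⁴ = (1−a)S/(4σ).
T⁴ = 0.270·82100/(4·5.67×10⁻⁸) = 9.774×10¹⁰ K⁴.
T = (9.774×10¹⁰)^(1/4).

T ≈ 559 K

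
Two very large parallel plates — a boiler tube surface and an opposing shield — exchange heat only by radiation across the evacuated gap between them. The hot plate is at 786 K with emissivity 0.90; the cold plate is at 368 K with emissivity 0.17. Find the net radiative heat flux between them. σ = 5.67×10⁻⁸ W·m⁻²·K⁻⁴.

For two infinite grey parallel plates, q = σ(T₁⁴ − T₂⁴)/(1/ε₁ + 1/ε₂ − 1).
T₁⁴ − T₂⁴ = 3.817×10¹¹ − 1.834×10¹⁰ = 3.633×10¹¹ K⁴.
1/ε₁ + 1/ε₂ − 1 = 1.111 + 5.882 − 1 = 5.993.
q = 5.67×10⁻⁸ × 3.633×10¹¹ / 5.993.

q ≈ 3440 W/m²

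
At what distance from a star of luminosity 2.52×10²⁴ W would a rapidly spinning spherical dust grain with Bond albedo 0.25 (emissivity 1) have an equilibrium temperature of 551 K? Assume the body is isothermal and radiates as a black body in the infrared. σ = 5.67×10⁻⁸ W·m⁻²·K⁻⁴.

For an isothermal black-emitting sphere, (1−a)S·πr² = σ·4πr²·T⁴ ⇒ S = 4σT⁴/(1−a).
S = 4·5.67×10⁻⁸·(551)⁴/0.750 = 27870 W/m².
Flux falls as S = L/(4πd²), so d = √(L/(4πS)) = √(2.52×10²⁴/(4π·27870)).

d ≈ 2.68×10⁹ m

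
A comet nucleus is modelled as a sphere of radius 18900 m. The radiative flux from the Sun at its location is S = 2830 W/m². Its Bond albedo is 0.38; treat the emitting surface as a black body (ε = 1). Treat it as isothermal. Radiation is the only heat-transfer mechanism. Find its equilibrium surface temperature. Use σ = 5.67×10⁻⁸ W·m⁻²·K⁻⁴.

T ≈ 297 K

At equilibrium, absorbed power = emitted power.
Absorbing cross-section = πr² = 1.122×10⁹ m²; emitting surface = 4πr² = 4.489×10⁹ m² (ratio 4).
(1−a)S·A_cross = εσ·A_surf·T⁴  ⇒  T⁴ = (1−a)S/(4σ).
T⁴ = 0.620·2830/(4·5.67×10⁻⁸) = 7.736×10⁹ K⁴.
T = (7.736×10⁹)^(1/4).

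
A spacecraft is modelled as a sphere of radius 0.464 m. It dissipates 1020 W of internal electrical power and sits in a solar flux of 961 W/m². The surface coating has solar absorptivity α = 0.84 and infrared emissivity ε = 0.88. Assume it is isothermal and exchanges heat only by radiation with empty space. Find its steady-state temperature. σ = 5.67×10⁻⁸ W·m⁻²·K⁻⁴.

At steady state, absorbed solar power + internal power = radiated power.
Absorbed: α·S·A_cross = 0.84·961·0.6764 = 546.0 W (cross-section πr²).
Total input = 546.0 + 1020 = 1566 W.
Radiated: εσ·A_surf·T⁴ with A_surf = 4πr² = 2.705 m².
T⁴ = 1566/(0.88·5.67×10⁻⁸·2.705) = 1.160×10¹⁰ K⁴.

T ≈ 328 K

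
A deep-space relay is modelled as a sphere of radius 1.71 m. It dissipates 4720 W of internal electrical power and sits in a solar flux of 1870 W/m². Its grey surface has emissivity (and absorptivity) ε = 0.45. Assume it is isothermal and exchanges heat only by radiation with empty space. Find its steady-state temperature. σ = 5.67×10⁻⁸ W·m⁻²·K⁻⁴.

At steady state, absorbed solar power + internal power = radiated power.
Absorbed: α·S·A_cross = 0.45·1870·9.186 = 7730 W (cross-section πr²).
Total input = 7730 + 4720 = 12450 W.
Radiated: εσ·A_surf·T⁴ with A_surf = 4πr² = 36.75 m².
T⁴ = 12450/(0.45·5.67×10⁻⁸·36.75) = 1.328×10¹⁰ K⁴.

T ≈ 339 K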